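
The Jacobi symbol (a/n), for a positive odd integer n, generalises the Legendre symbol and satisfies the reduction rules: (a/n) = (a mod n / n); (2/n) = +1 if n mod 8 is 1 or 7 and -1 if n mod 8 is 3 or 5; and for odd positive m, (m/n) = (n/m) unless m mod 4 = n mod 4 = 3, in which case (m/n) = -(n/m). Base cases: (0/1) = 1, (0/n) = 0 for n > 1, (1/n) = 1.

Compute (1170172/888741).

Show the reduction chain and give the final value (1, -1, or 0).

(1170172/888741): 1170172 mod 888741 = 281431, so (1170172/888741) = (281431/888741)
flip (281431/888741) -> (888741/281431): both odd, 281431 mod 4 = 3, 888741 mod 4 = 1, so the flip contributes +1; sign now +1
(888741/281431): 888741 mod 281431 = 44448, so (888741/281431) = (44448/281431)
factor out 2^5: 44448 = 2^5·1389; with 281431 mod 8 = 7, (2/281431) = +1; sign now +1; continue with (1389/281431)
flip (1389/281431) -> (281431/1389): both odd, 1389 mod 4 = 1, 281431 mod 4 = 3, so the flip contributes +1; sign now +1
(281431/1389): 281431 mod 1389 = 853, so (281431/1389) = (853/1389)
flip (853/1389) -> (1389/853): both odd, 853 mod 4 = 1, 1389 mod 4 = 1, so the flip contributes +1; sign now +1
(1389/853): 1389 mod 853 = 536, so (1389/853) = (536/853)
factor out 2^3: 536 = 2^3·67; with 853 mod 8 = 5, (2/853) = -1; sign now -1; continue with (67/853)
flip (67/853) -> (853/67): both odd, 67 mod 4 = 3, 853 mod 4 = 1, so the flip contributes +1; sign now -1
(853/67): 853 mod 67 = 49, so (853/67) = (49/67)
flip (49/67) -> (67/49): both odd, 49 mod 4 = 1, 67 mod 4 = 3, so the flip contributes +1; sign now -1
(67/49): 67 mod 49 = 18, so (67/49) = (18/49)
factor out 2^1: 18 = 2^1·9; with 49 mod 8 = 1, (2/49) = +1; sign now -1; continue with (9/49)
flip (9/49) -> (49/9): both odd, 9 mod 4 = 1, 49 mod 4 = 1, so the flip contributes +1; sign now -1
(49/9): 49 mod 9 = 4, so (49/9) = (4/9)
factor out 2^2: 4 = 2^2·1; with 9 mod 8 = 1, (2/9) = +1; sign now -1; continue with (1/9)
reached (1/9) = 1, so the symbol is -1

-1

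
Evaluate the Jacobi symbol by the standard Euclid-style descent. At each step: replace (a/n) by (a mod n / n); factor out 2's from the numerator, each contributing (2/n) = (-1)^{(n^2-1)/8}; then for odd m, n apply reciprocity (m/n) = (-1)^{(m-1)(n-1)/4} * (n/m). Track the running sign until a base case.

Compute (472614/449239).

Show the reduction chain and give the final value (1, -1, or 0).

(472614/449239) = (23375/449239)   [reduce mod 449239]
reciprocity: (23375/449239) = -1·(449239/23375) since 23375 mod 4 = 3, 449239 mod 4 = 3; sign now -1
(449239/23375) = (5114/23375)   [reduce mod 23375]
5114 = 2^1·2557; (2/23375) = +1 since 23375 mod 8 = 7, so (5114/23375) = (+1)^1·(2557/23375); sign now -1
reciprocity: (2557/23375) = +1·(23375/2557) since 2557 mod 4 = 1, 23375 mod 4 = 3; sign now -1
(23375/2557) = (362/2557)   [reduce mod 2557]
362 = 2^1·181; (2/2557) = -1 since 2557 mod 8 = 5, so (362/2557) = (-1)^1·(181/2557); sign now +1
reciprocity: (181/2557) = +1·(2557/181) since 181 mod 4 = 1, 2557 mod 4 = 1; sign now +1
(2557/181) = (23/181)   [reduce mod 181]
reciprocity: (23/181) = +1·(181/23) since 23 mod 4 = 3, 181 mod 4 = 1; sign now +1
(181/23) = (20/23)   [reduce mod 23]
20 = 2^2·5; (2/23) = +1 since 23 mod 8 = 7, so (20/23) = (+1)^2·(5/23); sign now +1
reciprocity: (5/23) = +1·(23/5) since 5 mod 4 = 1, 23 mod 4 = 3; sign now +1
(23/5) = (3/5)   [reduce mod 5]
reciprocity: (3/5) = +1·(5/3) since 3 mod 4 = 3, 5 mod 4 = 1; sign now +1
(5/3) = (2/3)   [reduce mod 3]
2 = 2^1·1; (2/3) = -1 since 3 mod 8 = 3, so (2/3) = (-1)^1·(1/3); sign now -1
(1/3) = 1; final value = sign = -1

-1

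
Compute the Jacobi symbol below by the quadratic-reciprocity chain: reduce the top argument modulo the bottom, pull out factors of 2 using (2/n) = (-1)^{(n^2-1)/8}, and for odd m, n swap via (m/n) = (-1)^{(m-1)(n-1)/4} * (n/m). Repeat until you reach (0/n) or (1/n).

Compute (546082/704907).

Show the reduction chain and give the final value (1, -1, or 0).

-1

546082 = 2^1·273041; (2/704907) = -1 since 704907 mod 8 = 3, so (546082/704907) = (-1)^1·(273041/704907); sign now -1
reciprocity: (273041/704907) = +1·(704907/273041) since 273041 mod 4 = 1, 704907 mod 4 = 3; sign now -1
(704907/273041) = (158825/273041)   [reduce mod 273041]
reciprocity: (158825/273041) = +1·(273041/158825) since 158825 mod 4 = 1, 273041 mod 4 = 1; sign now -1
(273041/158825) = (114216/158825)   [reduce mod 158825]
114216 = 2^3·14277; (2/158825) = +1 since 158825 mod 8 = 1, so (114216/158825) = (+1)^3·(14277/158825); sign now -1
reciprocity: (14277/158825) = +1·(158825/14277) since 14277 mod 4 = 1, 158825 mod 4 = 1; sign now -1
(158825/14277) = (1778/14277)   [reduce mod 14277]
1778 = 2^1·889; (2/14277) = -1 since 14277 mod 8 = 5, so (1778/14277) = (-1)^1·(889/14277); sign now +1
reciprocity: (889/14277) = +1·(14277/889) since 889 mod 4 = 1, 14277 mod 4 = 1; sign now +1
(14277/889) = (53/889)   [reduce mod 889]
reciprocity: (53/889) = +1·(889/53) since 53 mod 4 = 1, 889 mod 4 = 1; sign now +1
(889/53) = (41/53)   [reduce mod 53]
reciprocity: (41/53) = +1·(53/41) since 41 mod 4 = 1, 53 mod 4 = 1; sign now +1
(53/41) = (12/41)   [reduce mod 41]
12 = 2^2·3; (2/41) = +1 since 41 mod 8 = 1, so (12/41) = (+1)^2·(3/41); sign now +1
reciprocity: (3/41) = +1·(41/3) since 3 mod 4 = 3, 41 mod 4 = 1; sign now +1
(41/3) = (2/3)   [reduce mod 3]
2 = 2^1·1; (2/3) = -1 since 3 mod 8 = 3, so (2/3) = (-1)^1·(1/3); sign now -1
(1/3) = 1; final value = sign = -1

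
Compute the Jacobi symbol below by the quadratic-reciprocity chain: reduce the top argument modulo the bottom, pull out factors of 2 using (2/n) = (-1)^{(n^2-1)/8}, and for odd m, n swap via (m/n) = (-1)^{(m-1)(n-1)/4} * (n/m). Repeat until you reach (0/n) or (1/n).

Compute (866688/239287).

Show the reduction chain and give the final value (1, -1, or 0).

(866688/239287) = (148827/239287)   [reduce mod 239287]
reciprocity: (148827/239287) = -1·(239287/148827) since 148827 mod 4 = 3, 239287 mod 4 = 3; sign now -1
(239287/148827) = (90460/148827)   [reduce mod 148827]
90460 = 2^2·22615; (2/148827) = -1 since 148827 mod 8 = 3, so (90460/148827) = (-1)^2·(22615/148827); sign now -1
reciprocity: (22615/148827) = -1·(148827/22615) since 22615 mod 4 = 3, 148827 mod 4 = 3; sign now +1
(148827/22615) = (13137/22615)   [reduce mod 22615]
reciprocity: (13137/22615) = +1·(22615/13137) since 13137 mod 4 = 1, 22615 mod 4 = 3; sign now +1
(22615/13137) = (9478/13137)   [reduce mod 13137]
9478 = 2^1·4739; (2/13137) = +1 since 13137 mod 8 = 1, so (9478/13137) = (+1)^1·(4739/13137); sign now +1
reciprocity: (4739/13137) = +1·(13137/4739) since 4739 mod 4 = 3, 13137 mod 4 = 1; sign now +1
(13137/4739) = (3659/4739)   [reduce mod 4739]
reciprocity: (3659/4739) = -1·(4739/3659) since 3659 mod 4 = 3, 4739 mod 4 = 3; sign now -1
(4739/3659) = (1080/3659)   [reduce mod 3659]
1080 = 2^3·135; (2/3659) = -1 since 3659 mod 8 = 3, so (1080/3659) = (-1)^3·(135/3659); sign now +1
reciprocity: (135/3659) = -1·(3659/135) since 135 mod 4 = 3, 3659 mod 4 = 3; sign now -1
(3659/135) = (14/135)   [reduce mod 135]
14 = 2^1·7; (2/135) = +1 since 135 mod 8 = 7, so (14/135) = (+1)^1·(7/135); sign now -1
reciprocity: (7/135) = -1·(135/7) since 7 mod 4 = 3, 135 mod 4 = 3; sign now +1
(135/7) = (2/7)   [reduce mod 7]
2 = 2^1·1; (2/7) = +1 since 7 mod 8 = 7, so (2/7) = (+1)^1·(1/7); sign now +1
(1/7) = 1; final value = sign = +1

1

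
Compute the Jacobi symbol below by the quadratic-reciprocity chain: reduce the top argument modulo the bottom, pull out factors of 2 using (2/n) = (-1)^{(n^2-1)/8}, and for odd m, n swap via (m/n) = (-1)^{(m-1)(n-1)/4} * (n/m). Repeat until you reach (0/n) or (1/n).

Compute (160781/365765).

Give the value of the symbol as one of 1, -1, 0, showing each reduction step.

1

flip (160781/365765) -> (365765/160781): both odd, 160781 mod 4 = 1, 365765 mod 4 = 1, so the flip contributes +1; sign now +1
(365765/160781): 365765 mod 160781 = 44203, so (365765/160781) = (44203/160781)
flip (44203/160781) -> (160781/44203): both odd, 44203 mod 4 = 3, 160781 mod 4 = 1, so the flip contributes +1; sign now +1
(160781/44203): 160781 mod 44203 = 28172, so (160781/44203) = (28172/44203)
factor out 2^2: 28172 = 2^2·7043; with 44203 mod 8 = 3, (2/44203) = -1; sign now +1; continue with (7043/44203)
flip (7043/44203) -> (44203/7043): both odd, 7043 mod 4 = 3, 44203 mod 4 = 3, so the flip contributes -1; sign now -1
(44203/7043): 44203 mod 7043 = 1945, so (44203/7043) = (1945/7043)
flip (1945/7043) -> (7043/1945): both odd, 1945 mod 4 = 1, 7043 mod 4 = 3, so the flip contributes +1; sign now -1
(7043/1945): 7043 mod 1945 = 1208, so (7043/1945) = (1208/1945)
factor out 2^3: 1208 = 2^3·151; with 1945 mod 8 = 1, (2/1945) = +1; sign now -1; continue with (151/1945)
flip (151/1945) -> (1945/151): both odd, 151 mod 4 = 3, 1945 mod 4 = 1, so the flip contributes +1; sign now -1
(1945/151): 1945 mod 151 = 133, so (1945/151) = (133/151)
flip (133/151) -> (151/133): both odd, 133 mod 4 = 1, 151 mod 4 = 3, so the flip contributes +1; sign now -1
(151/133): 151 mod 133 = 18, so (151/133) = (18/133)
factor out 2^1: 18 = 2^1·9; with 133 mod 8 = 5, (2/133) = -1; sign now +1; continue with (9/133)
flip (9/133) -> (133/9): both odd, 9 mod 4 = 1, 133 mod 4 = 1, so the flip contributes +1; sign now +1
(133/9): 133 mod 9 = 7, so (133/9) = (7/9)
flip (7/9) -> (9/7): both odd, 7 mod 4 = 3, 9 mod 4 = 1, so the flip contributes +1; sign now +1
(9/7): 9 mod 7 = 2, so (9/7) = (2/7)
factor out 2^1: 2 = 2^1·1; with 7 mod 8 = 7, (2/7) = +1; sign now +1; continue with (1/7)
reached (1/7) = 1, so the symbol is +1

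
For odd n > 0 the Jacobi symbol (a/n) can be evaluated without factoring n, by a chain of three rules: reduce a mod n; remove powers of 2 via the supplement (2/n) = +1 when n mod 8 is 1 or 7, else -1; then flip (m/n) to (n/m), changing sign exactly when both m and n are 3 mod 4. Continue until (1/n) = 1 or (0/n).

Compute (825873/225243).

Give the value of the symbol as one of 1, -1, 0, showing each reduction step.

0

(825873/225243) = (150144/225243)   [reduce mod 225243]
150144 = 2^7·1173; (2/225243) = -1 since 225243 mod 8 = 3, so (150144/225243) = (-1)^7·(1173/225243); sign now -1
reciprocity: (1173/225243) = +1·(225243/1173) since 1173 mod 4 = 1, 225243 mod 4 = 3; sign now -1
(225243/1173) = (27/1173)   [reduce mod 1173]
reciprocity: (27/1173) = +1·(1173/27) since 27 mod 4 = 3, 1173 mod 4 = 1; sign now -1
(1173/27) = (12/27)   [reduce mod 27]
12 = 2^2·3; (2/27) = -1 since 27 mod 8 = 3, so (12/27) = (-1)^2·(3/27); sign now -1
reciprocity: (3/27) = -1·(27/3) since 3 mod 4 = 3, 27 mod 4 = 3; sign now +1
(27/3) = (0/3)   [reduce mod 3]
(0/3) = 0   [gcd(a, n) > 1]; final value = 0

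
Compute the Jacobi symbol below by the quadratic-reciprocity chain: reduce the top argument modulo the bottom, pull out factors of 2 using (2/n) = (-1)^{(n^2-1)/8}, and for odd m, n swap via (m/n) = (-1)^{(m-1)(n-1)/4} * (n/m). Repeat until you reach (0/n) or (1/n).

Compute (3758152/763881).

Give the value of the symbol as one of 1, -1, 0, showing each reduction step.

(3758152/763881): 3758152 mod 763881 = 702628, so (3758152/763881) = (702628/763881)
factor out 2^2: 702628 = 2^2·175657; with 763881 mod 8 = 1, (2/763881) = +1; sign now +1; continue with (175657/763881)
flip (175657/763881) -> (763881/175657): both odd, 175657 mod 4 = 1, 763881 mod 4 = 1, so the flip contributes +1; sign now +1
(763881/175657): 763881 mod 175657 = 61253, so (763881/175657) = (61253/175657)
flip (61253/175657) -> (175657/61253): both odd, 61253 mod 4 = 1, 175657 mod 4 = 1, so the flip contributes +1; sign now +1
(175657/61253): 175657 mod 61253 = 53151, so (175657/61253) = (53151/61253)
flip (53151/61253) -> (61253/53151): both odd, 53151 mod 4 = 3, 61253 mod 4 = 1, so the flip contributes +1; sign now +1
(61253/53151): 61253 mod 53151 = 8102, so (61253/53151) = (8102/53151)
factor out 2^1: 8102 = 2^1·4051; with 53151 mod 8 = 7, (2/53151) = +1; sign now +1; continue with (4051/53151)
flip (4051/53151) -> (53151/4051): both odd, 4051 mod 4 = 3, 53151 mod 4 = 3, so the flip contributes -1; sign now -1
(53151/4051): 53151 mod 4051 = 488, so (53151/4051) = (488/4051)
factor out 2^3: 488 = 2^3·61; with 4051 mod 8 = 3, (2/4051) = -1; sign now +1; continue with (61/4051)
flip (61/4051) -> (4051/61): both odd, 61 mod 4 = 1, 4051 mod 4 = 3, so the flip contributes +1; sign now +1
(4051/61): 4051 mod 61 = 25, so (4051/61) = (25/61)
flip (25/61) -> (61/25): both odd, 25 mod 4 = 1, 61 mod 4 = 1, so the flip contributes +1; sign now +1
(61/25): 61 mod 25 = 11, so (61/25) = (11/25)
flip (11/25) -> (25/11): both odd, 11 mod 4 = 3, 25 mod 4 = 1, so the flip contributes +1; sign now +1
(25/11): 25 mod 11 = 3, so (25/11) = (3/11)
flip (3/11) -> (11/3): both odd, 3 mod 4 = 3, 11 mod 4 = 3, so the flip contributes -1; sign now -1
(11/3): 11 mod 3 = 2, so (11/3) = (2/3)
factor out 2^1: 2 = 2^1·1; with 3 mod 8 = 3, (2/3) = -1; sign now +1; continue with (1/3)
reached (1/3) = 1, so the symbol is +1

1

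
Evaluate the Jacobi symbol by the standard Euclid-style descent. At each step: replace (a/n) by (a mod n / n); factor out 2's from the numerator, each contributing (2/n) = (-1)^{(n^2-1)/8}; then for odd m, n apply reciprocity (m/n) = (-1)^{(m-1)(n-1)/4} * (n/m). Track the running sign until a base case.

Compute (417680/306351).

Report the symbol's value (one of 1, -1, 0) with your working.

(417680/306351): 417680 mod 306351 = 111329, so (417680/306351) = (111329/306351)
flip (111329/306351) -> (306351/111329): both odd, 111329 mod 4 = 1, 306351 mod 4 = 3, so the flip contributes +1; sign now +1
(306351/111329): 306351 mod 111329 = 83693, so (306351/111329) = (83693/111329)
flip (83693/111329) -> (111329/83693): both odd, 83693 mod 4 = 1, 111329 mod 4 = 1, so the flip contributes +1; sign now +1
(111329/83693): 111329 mod 83693 = 27636, so (111329/83693) = (27636/83693)
factor out 2^2: 27636 = 2^2·6909; with 83693 mod 8 = 5, (2/83693) = -1; sign now +1; continue with (6909/83693)
flip (6909/83693) -> (83693/6909): both odd, 6909 mod 4 = 1, 83693 mod 4 = 1, so the flip contributes +1; sign now +1
(83693/6909): 83693 mod 6909 = 785, so (83693/6909) = (785/6909)
flip (785/6909) -> (6909/785): both odd, 785 mod 4 = 1, 6909 mod 4 = 1, so the flip contributes +1; sign now +1
(6909/785): 6909 mod 785 = 629, so (6909/785) = (629/785)
flip (629/785) -> (785/629): both odd, 629 mod 4 = 1, 785 mod 4 = 1, so the flip contributes +1; sign now +1
(785/629): 785 mod 629 = 156, so (785/629) = (156/629)
factor out 2^2: 156 = 2^2·39; with 629 mod 8 = 5, (2/629) = -1; sign now +1; continue with (39/629)
flip (39/629) -> (629/39): both odd, 39 mod 4 = 3, 629 mod 4 = 1, so the flip contributes +1; sign now +1
(629/39): 629 mod 39 = 5, so (629/39) = (5/39)
flip (5/39) -> (39/5): both odd, 5 mod 4 = 1, 39 mod 4 = 3, so the flip contributes +1; sign now +1
(39/5): 39 mod 5 = 4, so (39/5) = (4/5)
factor out 2^2: 4 = 2^2·1; with 5 mod 8 = 5, (2/5) = -1; sign now +1; continue with (1/5)
reached (1/5) = 1, so the symbol is +1

1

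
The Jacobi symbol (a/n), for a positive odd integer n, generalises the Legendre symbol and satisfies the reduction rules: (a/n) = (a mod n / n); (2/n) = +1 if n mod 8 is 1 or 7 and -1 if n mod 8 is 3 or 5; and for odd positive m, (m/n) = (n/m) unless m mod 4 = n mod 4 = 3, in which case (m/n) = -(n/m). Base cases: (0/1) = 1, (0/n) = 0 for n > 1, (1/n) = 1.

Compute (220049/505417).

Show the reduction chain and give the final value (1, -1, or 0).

1

reciprocity: (220049/505417) = +1·(505417/220049) since 220049 mod 4 = 1, 505417 mod 4 = 1; sign now +1
(505417/220049) = (65319/220049)   [reduce mod 220049]
reciprocity: (65319/220049) = +1·(220049/65319) since 65319 mod 4 = 3, 220049 mod 4 = 1; sign now +1
(220049/65319) = (24092/65319)   [reduce mod 65319]
24092 = 2^2·6023; (2/65319) = +1 since 65319 mod 8 = 7, so (24092/65319) = (+1)^2·(6023/65319); sign now +1
reciprocity: (6023/65319) = -1·(65319/6023) since 6023 mod 4 = 3, 65319 mod 4 = 3; sign now -1
(65319/6023) = (5089/6023)   [reduce mod 6023]
reciprocity: (5089/6023) = +1·(6023/5089) since 5089 mod 4 = 1, 6023 mod 4 = 3; sign now -1
(6023/5089) = (934/5089)   [reduce mod 5089]
934 = 2^1·467; (2/5089) = +1 since 5089 mod 8 = 1, so (934/5089) = (+1)^1·(467/5089); sign now -1
reciprocity: (467/5089) = +1·(5089/467) since 467 mod 4 = 3, 5089 mod 4 = 1; sign now -1
(5089/467) = (419/467)   [reduce mod 467]
reciprocity: (419/467) = -1·(467/419) since 419 mod 4 = 3, 467 mod 4 = 3; sign now +1
(467/419) = (48/419)   [reduce mod 419]
48 = 2^4·3; (2/419) = -1 since 419 mod 8 = 3, so (48/419) = (-1)^4·(3/419); sign now +1
reciprocity: (3/419) = -1·(419/3) since 3 mod 4 = 3, 419 mod 4 = 3; sign now -1
(419/3) = (2/3)   [reduce mod 3]
2 = 2^1·1; (2/3) = -1 since 3 mod 8 = 3, so (2/3) = (-1)^1·(1/3); sign now +1
(1/3) = 1; final value = sign = +1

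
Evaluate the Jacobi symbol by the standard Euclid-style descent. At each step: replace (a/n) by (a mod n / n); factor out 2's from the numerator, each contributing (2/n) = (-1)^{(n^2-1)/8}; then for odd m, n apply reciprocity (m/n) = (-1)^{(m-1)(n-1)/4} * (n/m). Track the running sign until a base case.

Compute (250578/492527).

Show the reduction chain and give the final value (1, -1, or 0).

factor out 2^1: 250578 = 2^1·125289; with 492527 mod 8 = 7, (2/492527) = +1; sign now +1; continue with (125289/492527)
flip (125289/492527) -> (492527/125289): both odd, 125289 mod 4 = 1, 492527 mod 4 = 3, so the flip contributes +1; sign now +1
(492527/125289): 492527 mod 125289 = 116660, so (492527/125289) = (116660/125289)
factor out 2^2: 116660 = 2^2·29165; with 125289 mod 8 = 1, (2/125289) = +1; sign now +1; continue with (29165/125289)
flip (29165/125289) -> (125289/29165): both odd, 29165 mod 4 = 1, 125289 mod 4 = 1, so the flip contributes +1; sign now +1
(125289/29165): 125289 mod 29165 = 8629, so (125289/29165) = (8629/29165)
flip (8629/29165) -> (29165/8629): both odd, 8629 mod 4 = 1, 29165 mod 4 = 1, so the flip contributes +1; sign now +1
(29165/8629): 29165 mod 8629 = 3278, so (29165/8629) = (3278/8629)
factor out 2^1: 3278 = 2^1·1639; with 8629 mod 8 = 5, (2/8629) = -1; sign now -1; continue with (1639/8629)
flip (1639/8629) -> (8629/1639): both odd, 1639 mod 4 = 3, 8629 mod 4 = 1, so the flip contributes +1; sign now -1
(8629/1639): 8629 mod 1639 = 434, so (8629/1639) = (434/1639)
factor out 2^1: 434 = 2^1·217; with 1639 mod 8 = 7, (2/1639) = +1; sign now -1; continue with (217/1639)
flip (217/1639) -> (1639/217): both odd, 217 mod 4 = 1, 1639 mod 4 = 3, so the flip contributes +1; sign now -1
(1639/217): 1639 mod 217 = 120, so (1639/217) = (120/217)
factor out 2^3: 120 = 2^3·15; with 217 mod 8 = 1, (2/217) = +1; sign now -1; continue with (15/217)
flip (15/217) -> (217/15): both odd, 15 mod 4 = 3, 217 mod 4 = 1, so the flip contributes +1; sign now -1
(217/15): 217 mod 15 = 7, so (217/15) = (7/15)
flip (7/15) -> (15/7): both odd, 7 mod 4 = 3, 15 mod 4 = 3, so the flip contributes -1; sign now +1
(15/7): 15 mod 7 = 1, so (15/7) = (1/7)
reached (1/7) = 1, so the symbol is +1

1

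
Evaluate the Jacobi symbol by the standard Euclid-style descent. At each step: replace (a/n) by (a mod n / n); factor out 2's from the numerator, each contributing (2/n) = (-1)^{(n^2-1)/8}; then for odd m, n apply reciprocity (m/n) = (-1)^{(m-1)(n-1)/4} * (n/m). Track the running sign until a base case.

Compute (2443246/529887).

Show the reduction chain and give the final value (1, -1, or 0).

1

(2443246/529887) = (323698/529887)   [reduce mod 529887]
323698 = 2^1·161849; (2/529887) = +1 since 529887 mod 8 = 7, so (323698/529887) = (+1)^1·(161849/529887); sign now +1
reciprocity: (161849/529887) = +1·(529887/161849) since 161849 mod 4 = 1, 529887 mod 4 = 3; sign now +1
(529887/161849) = (44340/161849)   [reduce mod 161849]
44340 = 2^2·11085; (2/161849) = +1 since 161849 mod 8 = 1, so (44340/161849) = (+1)^2·(11085/161849); sign now +1
reciprocity: (11085/161849) = +1·(161849/11085) since 11085 mod 4 = 1, 161849 mod 4 = 1; sign now +1
(161849/11085) = (6659/11085)   [reduce mod 11085]
reciprocity: (6659/11085) = +1·(11085/6659) since 6659 mod 4 = 3, 11085 mod 4 = 1; sign now +1
(11085/6659) = (4426/6659)   [reduce mod 6659]
4426 = 2^1·2213; (2/6659) = -1 since 6659 mod 8 = 3, so (4426/6659) = (-1)^1·(2213/6659); sign now -1
reciprocity: (2213/6659) = +1·(6659/2213) since 2213 mod 4 = 1, 6659 mod 4 = 3; sign now -1
(6659/2213) = (20/2213)   [reduce mod 2213]
20 = 2^2·5; (2/2213) = -1 since 2213 mod 8 = 5, so (20/2213) = (-1)^2·(5/2213); sign now -1
reciprocity: (5/2213) = +1·(2213/5) since 5 mod 4 = 1, 2213 mod 4 = 1; sign now -1
(2213/5) = (3/5)   [reduce mod 5]
reciprocity: (3/5) = +1·(5/3) since 3 mod 4 = 3, 5 mod 4 = 1; sign now -1
(5/3) = (2/3)   [reduce mod 3]
2 = 2^1·1; (2/3) = -1 since 3 mod 8 = 3, so (2/3) = (-1)^1·(1/3); sign now +1
(1/3) = 1; final value = sign = +1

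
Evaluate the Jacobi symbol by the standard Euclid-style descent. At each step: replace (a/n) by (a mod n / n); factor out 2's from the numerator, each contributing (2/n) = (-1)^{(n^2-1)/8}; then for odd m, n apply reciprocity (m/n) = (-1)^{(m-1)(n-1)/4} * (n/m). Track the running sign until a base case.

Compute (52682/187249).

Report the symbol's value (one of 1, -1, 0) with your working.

factor out 2^1: 52682 = 2^1·26341; with 187249 mod 8 = 1, (2/187249) = +1; sign now +1; continue with (26341/187249)
flip (26341/187249) -> (187249/26341): both odd, 26341 mod 4 = 1, 187249 mod 4 = 1, so the flip contributes +1; sign now +1
(187249/26341): 187249 mod 26341 = 2862, so (187249/26341) = (2862/26341)
factor out 2^1: 2862 = 2^1·1431; with 26341 mod 8 = 5, (2/26341) = -1; sign now -1; continue with (1431/26341)
flip (1431/26341) -> (26341/1431): both odd, 1431 mod 4 = 3, 26341 mod 4 = 1, so the flip contributes +1; sign now -1
(26341/1431): 26341 mod 1431 = 583, so (26341/1431) = (583/1431)
flip (583/1431) -> (1431/583): both odd, 583 mod 4 = 3, 1431 mod 4 = 3, so the flip contributes -1; sign now +1
(1431/583): 1431 mod 583 = 265, so (1431/583) = (265/583)
flip (265/583) -> (583/265): both odd, 265 mod 4 = 1, 583 mod 4 = 3, so the flip contributes +1; sign now +1
(583/265): 583 mod 265 = 53, so (583/265) = (53/265)
flip (53/265) -> (265/53): both odd, 53 mod 4 = 1, 265 mod 4 = 1, so the flip contributes +1; sign now +1
(265/53): 265 mod 53 = 0, so (265/53) = (0/53)
reached (0/53); gcd(a, n) > 1, so (0/53) = 0 and the symbol is 0

0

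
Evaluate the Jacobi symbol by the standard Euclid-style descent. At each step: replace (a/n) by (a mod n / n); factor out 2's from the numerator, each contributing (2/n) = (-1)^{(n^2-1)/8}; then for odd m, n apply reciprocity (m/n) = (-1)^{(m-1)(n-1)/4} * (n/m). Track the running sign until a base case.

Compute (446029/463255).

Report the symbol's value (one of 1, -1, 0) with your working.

reciprocity: (446029/463255) = +1·(463255/446029) since 446029 mod 4 = 1, 463255 mod 4 = 3; sign now +1
(463255/446029) = (17226/446029)   [reduce mod 446029]
17226 = 2^1·8613; (2/446029) = -1 since 446029 mod 8 = 5, so (17226/446029) = (-1)^1·(8613/446029); sign now -1
reciprocity: (8613/446029) = +1·(446029/8613) since 8613 mod 4 = 1, 446029 mod 4 = 1; sign now -1
(446029/8613) = (6766/8613)   [reduce mod 8613]
6766 = 2^1·3383; (2/8613) = -1 since 8613 mod 8 = 5, so (6766/8613) = (-1)^1·(3383/8613); sign now +1
reciprocity: (3383/8613) = +1·(8613/3383) since 3383 mod 4 = 3, 8613 mod 4 = 1; sign now +1
(8613/3383) = (1847/3383)   [reduce mod 3383]
reciprocity: (1847/3383) = -1·(3383/1847) since 1847 mod 4 = 3, 3383 mod 4 = 3; sign now -1
(3383/1847) = (1536/1847)   [reduce mod 1847]
1536 = 2^9·3; (2/1847) = +1 since 1847 mod 8 = 7, so (1536/1847) = (+1)^9·(3/1847); sign now -1
reciprocity: (3/1847) = -1·(1847/3) since 3 mod 4 = 3, 1847 mod 4 = 3; sign now +1
(1847/3) = (2/3)   [reduce mod 3]
2 = 2^1·1; (2/3) = -1 since 3 mod 8 = 3, so (2/3) = (-1)^1·(1/3); sign now -1
(1/3) = 1; final value = sign = -1

-1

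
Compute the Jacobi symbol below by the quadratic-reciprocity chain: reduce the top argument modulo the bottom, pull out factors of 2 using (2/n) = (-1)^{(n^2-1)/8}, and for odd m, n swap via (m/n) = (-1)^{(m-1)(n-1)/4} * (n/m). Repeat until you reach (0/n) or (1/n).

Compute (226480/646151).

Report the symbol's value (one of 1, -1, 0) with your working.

factor out 2^4: 226480 = 2^4·14155; with 646151 mod 8 = 7, (2/646151) = +1; sign now +1; continue with (14155/646151)
flip (14155/646151) -> (646151/14155): both odd, 14155 mod 4 = 3, 646151 mod 4 = 3, so the flip contributes -1; sign now -1
(646151/14155): 646151 mod 14155 = 9176, so (646151/14155) = (9176/14155)
factor out 2^3: 9176 = 2^3·1147; with 14155 mod 8 = 3, (2/14155) = -1; sign now +1; continue with (1147/14155)
flip (1147/14155) -> (14155/1147): both odd, 1147 mod 4 = 3, 14155 mod 4 = 3, so the flip contributes -1; sign now -1
(14155/1147): 14155 mod 1147 = 391, so (14155/1147) = (391/1147)
flip (391/1147) -> (1147/391): both odd, 391 mod 4 = 3, 1147 mod 4 = 3, so the flip contributes -1; sign now +1
(1147/391): 1147 mod 391 = 365, so (1147/391) = (365/391)
flip (365/391) -> (391/365): both odd, 365 mod 4 = 1, 391 mod 4 = 3, so the flip contributes +1; sign now +1
(391/365): 391 mod 365 = 26, so (391/365) = (26/365)
factor out 2^1: 26 = 2^1·13; with 365 mod 8 = 5, (2/365) = -1; sign now -1; continue with (13/365)
flip (13/365) -> (365/13): both odd, 13 mod 4 = 1, 365 mod 4 = 1, so the flip contributes +1; sign now -1
(365/13): 365 mod 13 = 1, so (365/13) = (1/13)
reached (1/13) = 1, so the symbol is -1

-1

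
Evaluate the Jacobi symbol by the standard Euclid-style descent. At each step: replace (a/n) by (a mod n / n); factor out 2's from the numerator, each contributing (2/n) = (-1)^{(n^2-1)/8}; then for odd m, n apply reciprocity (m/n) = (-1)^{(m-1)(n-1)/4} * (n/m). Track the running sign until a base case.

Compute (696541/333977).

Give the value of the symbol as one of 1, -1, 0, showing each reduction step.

-1

(696541/333977) = (28587/333977)   [reduce mod 333977]
reciprocity: (28587/333977) = +1·(333977/28587) since 28587 mod 4 = 3, 333977 mod 4 = 1; sign now +1
(333977/28587) = (19520/28587)   [reduce mod 28587]
19520 = 2^6·305; (2/28587) = -1 since 28587 mod 8 = 3, so (19520/28587) = (-1)^6·(305/28587); sign now +1
reciprocity: (305/28587) = +1·(28587/305) since 305 mod 4 = 1, 28587 mod 4 = 3; sign now +1
(28587/305) = (222/305)   [reduce mod 305]
222 = 2^1·111; (2/305) = +1 since 305 mod 8 = 1, so (222/305) = (+1)^1·(111/305); sign now +1
reciprocity: (111/305) = +1·(305/111) since 111 mod 4 = 3, 305 mod 4 = 1; sign now +1
(305/111) = (83/111)   [reduce mod 111]
reciprocity: (83/111) = -1·(111/83) since 83 mod 4 = 3, 111 mod 4 = 3; sign now -1
(111/83) = (28/83)   [reduce mod 83]
28 = 2^2·7; (2/83) = -1 since 83 mod 8 = 3, so (28/83) = (-1)^2·(7/83); sign now -1
reciprocity: (7/83) = -1·(83/7) since 7 mod 4 = 3, 83 mod 4 = 3; sign now +1
(83/7) = (6/7)   [reduce mod 7]
6 = 2^1·3; (2/7) = +1 since 7 mod 8 = 7, so (6/7) = (+1)^1·(3/7); sign now +1
reciprocity: (3/7) = -1·(7/3) since 3 mod 4 = 3, 7 mod 4 = 3; sign now -1
(7/3) = (1/3)   [reduce mod 3]
(1/3) = 1; final value = sign = -1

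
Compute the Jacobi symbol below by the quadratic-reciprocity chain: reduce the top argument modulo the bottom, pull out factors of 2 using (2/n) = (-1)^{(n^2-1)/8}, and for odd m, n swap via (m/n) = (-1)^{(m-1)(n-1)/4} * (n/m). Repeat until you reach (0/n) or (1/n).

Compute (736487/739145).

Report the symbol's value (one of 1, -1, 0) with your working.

reciprocity: (736487/739145) = +1·(739145/736487) since 736487 mod 4 = 3, 739145 mod 4 = 1; sign now +1
(739145/736487) = (2658/736487)   [reduce mod 736487]
2658 = 2^1·1329; (2/736487) = +1 since 736487 mod 8 = 7, so (2658/736487) = (+1)^1·(1329/736487); sign now +1
reciprocity: (1329/736487) = +1·(736487/1329) since 1329 mod 4 = 1, 736487 mod 4 = 3; sign now +1
(736487/1329) = (221/1329)   [reduce mod 1329]
reciprocity: (221/1329) = +1·(1329/221) since 221 mod 4 = 1, 1329 mod 4 = 1; sign now +1
(1329/221) = (3/221)   [reduce mod 221]
reciprocity: (3/221) = +1·(221/3) since 3 mod 4 = 3, 221 mod 4 = 1; sign now +1
(221/3) = (2/3)   [reduce mod 3]
2 = 2^1·1; (2/3) = -1 since 3 mod 8 = 3, so (2/3) = (-1)^1·(1/3); sign now -1
(1/3) = 1; final value = sign = -1

-1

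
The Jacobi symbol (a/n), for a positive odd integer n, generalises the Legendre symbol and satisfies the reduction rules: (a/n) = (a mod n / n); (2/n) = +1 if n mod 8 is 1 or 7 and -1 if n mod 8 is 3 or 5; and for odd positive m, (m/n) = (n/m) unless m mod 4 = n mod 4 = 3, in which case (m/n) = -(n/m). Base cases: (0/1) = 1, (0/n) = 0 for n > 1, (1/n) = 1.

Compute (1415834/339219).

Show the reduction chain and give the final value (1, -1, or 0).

1

(1415834/339219) = (58958/339219)   [reduce mod 339219]
58958 = 2^1·29479; (2/339219) = -1 since 339219 mod 8 = 3, so (58958/339219) = (-1)^1·(29479/339219); sign now -1
reciprocity: (29479/339219) = -1·(339219/29479) since 29479 mod 4 = 3, 339219 mod 4 = 3; sign now +1
(339219/29479) = (14950/29479)   [reduce mod 29479]
14950 = 2^1·7475; (2/29479) = +1 since 29479 mod 8 = 7, so (14950/29479) = (+1)^1·(7475/29479); sign now +1
reciprocity: (7475/29479) = -1·(29479/7475) since 7475 mod 4 = 3, 29479 mod 4 = 3; sign now -1
(29479/7475) = (7054/7475)   [reduce mod 7475]
7054 = 2^1·3527; (2/7475) = -1 since 7475 mod 8 = 3, so (7054/7475) = (-1)^1·(3527/7475); sign now +1
reciprocity: (3527/7475) = -1·(7475/3527) since 3527 mod 4 = 3, 7475 mod 4 = 3; sign now -1
(7475/3527) = (421/3527)   [reduce mod 3527]
reciprocity: (421/3527) = +1·(3527/421) since 421 mod 4 = 1, 3527 mod 4 = 3; sign now -1
(3527/421) = (159/421)   [reduce mod 421]
reciprocity: (159/421) = +1·(421/159) since 159 mod 4 = 3, 421 mod 4 = 1; sign now -1
(421/159) = (103/159)   [reduce mod 159]
reciprocity: (103/159) = -1·(159/103) since 103 mod 4 = 3, 159 mod 4 = 3; sign now +1
(159/103) = (56/103)   [reduce mod 103]
56 = 2^3·7; (2/103) = +1 since 103 mod 8 = 7, so (56/103) = (+1)^3·(7/103); sign now +1
reciprocity: (7/103) = -1·(103/7) since 7 mod 4 = 3, 103 mod 4 = 3; sign now -1
(103/7) = (5/7)   [reduce mod 7]
reciprocity: (5/7) = +1·(7/5) since 5 mod 4 = 1, 7 mod 4 = 3; sign now -1
(7/5) = (2/5)   [reduce mod 5]
2 = 2^1·1; (2/5) = -1 since 5 mod 8 = 5, so (2/5) = (-1)^1·(1/5); sign now +1
(1/5) = 1; final value = sign = +1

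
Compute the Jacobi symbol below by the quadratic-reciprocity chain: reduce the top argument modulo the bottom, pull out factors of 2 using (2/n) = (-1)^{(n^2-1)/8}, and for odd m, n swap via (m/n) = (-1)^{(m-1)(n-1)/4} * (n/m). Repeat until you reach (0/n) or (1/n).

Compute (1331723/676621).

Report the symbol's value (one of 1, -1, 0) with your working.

-1

(1331723/676621) = (655102/676621)   [reduce mod 676621]
655102 = 2^1·327551; (2/676621) = -1 since 676621 mod 8 = 5, so (655102/676621) = (-1)^1·(327551/676621); sign now -1
reciprocity: (327551/676621) = +1·(676621/327551) since 327551 mod 4 = 3, 676621 mod 4 = 1; sign now -1
(676621/327551) = (21519/327551)   [reduce mod 327551]
reciprocity: (21519/327551) = -1·(327551/21519) since 21519 mod 4 = 3, 327551 mod 4 = 3; sign now +1
(327551/21519) = (4766/21519)   [reduce mod 21519]
4766 = 2^1·2383; (2/21519) = +1 since 21519 mod 8 = 7, so (4766/21519) = (+1)^1·(2383/21519); sign now +1
reciprocity: (2383/21519) = -1·(21519/2383) since 2383 mod 4 = 3, 21519 mod 4 = 3; sign now -1
(21519/2383) = (72/2383)   [reduce mod 2383]
72 = 2^3·9; (2/2383) = +1 since 2383 mod 8 = 7, so (72/2383) = (+1)^3·(9/2383); sign now -1
reciprocity: (9/2383) = +1·(2383/9) since 9 mod 4 = 1, 2383 mod 4 = 3; sign now -1
(2383/9) = (7/9)   [reduce mod 9]
reciprocity: (7/9) = +1·(9/7) since 7 mod 4 = 3, 9 mod 4 = 1; sign now -1
(9/7) = (2/7)   [reduce mod 7]
2 = 2^1·1; (2/7) = +1 since 7 mod 8 = 7, so (2/7) = (+1)^1·(1/7); sign now -1
(1/7) = 1; final value = sign = -1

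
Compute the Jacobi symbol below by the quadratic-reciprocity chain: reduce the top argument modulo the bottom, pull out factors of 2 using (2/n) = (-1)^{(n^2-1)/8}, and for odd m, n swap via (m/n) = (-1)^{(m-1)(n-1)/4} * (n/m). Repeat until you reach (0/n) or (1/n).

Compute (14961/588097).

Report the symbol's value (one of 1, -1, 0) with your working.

1

reciprocity: (14961/588097) = +1·(588097/14961) since 14961 mod 4 = 1, 588097 mod 4 = 1; sign now +1
(588097/14961) = (4618/14961)   [reduce mod 14961]
4618 = 2^1·2309; (2/14961) = +1 since 14961 mod 8 = 1, so (4618/14961) = (+1)^1·(2309/14961); sign now +1
reciprocity: (2309/14961) = +1·(14961/2309) since 2309 mod 4 = 1, 14961 mod 4 = 1; sign now +1
(14961/2309) = (1107/2309)   [reduce mod 2309]
reciprocity: (1107/2309) = +1·(2309/1107) since 1107 mod 4 = 3, 2309 mod 4 = 1; sign now +1
(2309/1107) = (95/1107)   [reduce mod 1107]
reciprocity: (95/1107) = -1·(1107/95) since 95 mod 4 = 3, 1107 mod 4 = 3; sign now -1
(1107/95) = (62/95)   [reduce mod 95]
62 = 2^1·31; (2/95) = +1 since 95 mod 8 = 7, so (62/95) = (+1)^1·(31/95); sign now -1
reciprocity: (31/95) = -1·(95/31) since 31 mod 4 = 3, 95 mod 4 = 3; sign now +1
(95/31) = (2/31)   [reduce mod 31]
2 = 2^1·1; (2/31) = +1 since 31 mod 8 = 7, so (2/31) = (+1)^1·(1/31); sign now +1
(1/31) = 1; final value = sign = +1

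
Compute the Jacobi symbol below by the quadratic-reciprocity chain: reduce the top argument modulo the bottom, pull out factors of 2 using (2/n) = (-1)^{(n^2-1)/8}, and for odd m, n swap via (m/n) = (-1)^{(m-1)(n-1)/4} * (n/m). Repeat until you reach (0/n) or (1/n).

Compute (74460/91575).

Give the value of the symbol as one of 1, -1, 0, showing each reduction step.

factor out 2^2: 74460 = 2^2·18615; with 91575 mod 8 = 7, (2/91575) = +1; sign now +1; continue with (18615/91575)
flip (18615/91575) -> (91575/18615): both odd, 18615 mod 4 = 3, 91575 mod 4 = 3, so the flip contributes -1; sign now -1
(91575/18615): 91575 mod 18615 = 17115, so (91575/18615) = (17115/18615)
flip (17115/18615) -> (18615/17115): both odd, 17115 mod 4 = 3, 18615 mod 4 = 3, so the flip contributes -1; sign now +1
(18615/17115): 18615 mod 17115 = 1500, so (18615/17115) = (1500/17115)
factor out 2^2: 1500 = 2^2·375; with 17115 mod 8 = 3, (2/17115) = -1; sign now +1; continue with (375/17115)
flip (375/17115) -> (17115/375): both odd, 375 mod 4 = 3, 17115 mod 4 = 3, so the flip contributes -1; sign now -1
(17115/375): 17115 mod 375 = 240, so (17115/375) = (240/375)
factor out 2^4: 240 = 2^4·15; with 375 mod 8 = 7, (2/375) = +1; sign now -1; continue with (15/375)
flip (15/375) -> (375/15): both odd, 15 mod 4 = 3, 375 mod 4 = 3, so the flip contributes -1; sign now +1
(375/15): 375 mod 15 = 0, so (375/15) = (0/15)
reached (0/15); gcd(a, n) > 1, so (0/15) = 0 and the symbol is 0

0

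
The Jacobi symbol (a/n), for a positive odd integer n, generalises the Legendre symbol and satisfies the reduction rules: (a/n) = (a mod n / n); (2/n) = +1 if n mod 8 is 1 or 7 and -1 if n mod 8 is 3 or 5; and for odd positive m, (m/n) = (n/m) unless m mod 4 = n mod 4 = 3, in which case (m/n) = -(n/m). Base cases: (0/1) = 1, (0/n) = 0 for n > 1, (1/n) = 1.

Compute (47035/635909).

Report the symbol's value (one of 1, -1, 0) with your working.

1

reciprocity: (47035/635909) = +1·(635909/47035) since 47035 mod 4 = 3, 635909 mod 4 = 1; sign now +1
(635909/47035) = (24454/47035)   [reduce mod 47035]
24454 = 2^1·12227; (2/47035) = -1 since 47035 mod 8 = 3, so (24454/47035) = (-1)^1·(12227/47035); sign now -1
reciprocity: (12227/47035) = -1·(47035/12227) since 12227 mod 4 = 3, 47035 mod 4 = 3; sign now +1
(47035/12227) = (10354/12227)   [reduce mod 12227]
10354 = 2^1·5177; (2/12227) = -1 since 12227 mod 8 = 3, so (10354/12227) = (-1)^1·(5177/12227); sign now -1
reciprocity: (5177/12227) = +1·(12227/5177) since 5177 mod 4 = 1, 12227 mod 4 = 3; sign now -1
(12227/5177) = (1873/5177)   [reduce mod 5177]
reciprocity: (1873/5177) = +1·(5177/1873) since 1873 mod 4 = 1, 5177 mod 4 = 1; sign now -1
(5177/1873) = (1431/1873)   [reduce mod 1873]
reciprocity: (1431/1873) = +1·(1873/1431) since 1431 mod 4 = 3, 1873 mod 4 = 1; sign now -1
(1873/1431) = (442/1431)   [reduce mod 1431]
442 = 2^1·221; (2/1431) = +1 since 1431 mod 8 = 7, so (442/1431) = (+1)^1·(221/1431); sign now -1
reciprocity: (221/1431) = +1·(1431/221) since 221 mod 4 = 1, 1431 mod 4 = 3; sign now -1
(1431/221) = (105/221)   [reduce mod 221]
reciprocity: (105/221) = +1·(221/105) since 105 mod 4 = 1, 221 mod 4 = 1; sign now -1
(221/105) = (11/105)   [reduce mod 105]
reciprocity: (11/105) = +1·(105/11) since 11 mod 4 = 3, 105 mod 4 = 1; sign now -1
(105/11) = (6/11)   [reduce mod 11]
6 = 2^1·3; (2/11) = -1 since 11 mod 8 = 3, so (6/11) = (-1)^1·(3/11); sign now +1
reciprocity: (3/11) = -1·(11/3) since 3 mod 4 = 3, 11 mod 4 = 3; sign now -1
(11/3) = (2/3)   [reduce mod 3]
2 = 2^1·1; (2/3) = -1 since 3 mod 8 = 3, so (2/3) = (-1)^1·(1/3); sign now +1
(1/3) = 1; final value = sign = +1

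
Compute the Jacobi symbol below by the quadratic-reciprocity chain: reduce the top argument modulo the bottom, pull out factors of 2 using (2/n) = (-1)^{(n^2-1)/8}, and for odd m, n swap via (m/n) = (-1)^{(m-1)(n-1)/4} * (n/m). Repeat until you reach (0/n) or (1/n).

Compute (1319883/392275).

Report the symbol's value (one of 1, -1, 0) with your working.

1

(1319883/392275) = (143058/392275)   [reduce mod 392275]
143058 = 2^1·71529; (2/392275) = -1 since 392275 mod 8 = 3, so (143058/392275) = (-1)^1·(71529/392275); sign now -1
reciprocity: (71529/392275) = +1·(392275/71529) since 71529 mod 4 = 1, 392275 mod 4 = 3; sign now -1
(392275/71529) = (34630/71529)   [reduce mod 71529]
34630 = 2^1·17315; (2/71529) = +1 since 71529 mod 8 = 1, so (34630/71529) = (+1)^1·(17315/71529); sign now -1
reciprocity: (17315/71529) = +1·(71529/17315) since 17315 mod 4 = 3, 71529 mod 4 = 1; sign now -1
(71529/17315) = (2269/17315)   [reduce mod 17315]
reciprocity: (2269/17315) = +1·(17315/2269) since 2269 mod 4 = 1, 17315 mod 4 = 3; sign now -1
(17315/2269) = (1432/2269)   [reduce mod 2269]
1432 = 2^3·179; (2/2269) = -1 since 2269 mod 8 = 5, so (1432/2269) = (-1)^3·(179/2269); sign now +1
reciprocity: (179/2269) = +1·(2269/179) since 179 mod 4 = 3, 2269 mod 4 = 1; sign now +1
(2269/179) = (121/179)   [reduce mod 179]
reciprocity: (121/179) = +1·(179/121) since 121 mod 4 = 1, 179 mod 4 = 3; sign now +1
(179/121) = (58/121)   [reduce mod 121]
58 = 2^1·29; (2/121) = +1 since 121 mod 8 = 1, so (58/121) = (+1)^1·(29/121); sign now +1
reciprocity: (29/121) = +1·(121/29) since 29 mod 4 = 1, 121 mod 4 = 1; sign now +1
(121/29) = (5/29)   [reduce mod 29]
reciprocity: (5/29) = +1·(29/5) since 5 mod 4 = 1, 29 mod 4 = 1; sign now +1
(29/5) = (4/5)   [reduce mod 5]
4 = 2^2·1; (2/5) = -1 since 5 mod 8 = 5, so (4/5) = (-1)^2·(1/5); sign now +1
(1/5) = 1; final value = sign = +1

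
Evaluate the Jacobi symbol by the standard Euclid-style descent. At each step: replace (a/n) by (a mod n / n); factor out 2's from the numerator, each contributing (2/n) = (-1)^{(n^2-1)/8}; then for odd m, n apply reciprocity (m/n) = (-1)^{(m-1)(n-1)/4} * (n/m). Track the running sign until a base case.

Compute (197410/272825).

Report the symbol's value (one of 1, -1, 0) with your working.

factor out 2^1: 197410 = 2^1·98705; with 272825 mod 8 = 1, (2/272825) = +1; sign now +1; continue with (98705/272825)
flip (98705/272825) -> (272825/98705): both odd, 98705 mod 4 = 1, 272825 mod 4 = 1, so the flip contributes +1; sign now +1
(272825/98705): 272825 mod 98705 = 75415, so (272825/98705) = (75415/98705)
flip (75415/98705) -> (98705/75415): both odd, 75415 mod 4 = 3, 98705 mod 4 = 1, so the flip contributes +1; sign now +1
(98705/75415): 98705 mod 75415 = 23290, so (98705/75415) = (23290/75415)
factor out 2^1: 23290 = 2^1·11645; with 75415 mod 8 = 7, (2/75415) = +1; sign now +1; continue with (11645/75415)
flip (11645/75415) -> (75415/11645): both odd, 11645 mod 4 = 1, 75415 mod 4 = 3, so the flip contributes +1; sign now +1
(75415/11645): 75415 mod 11645 = 5545, so (75415/11645) = (5545/11645)
flip (5545/11645) -> (11645/5545): both odd, 5545 mod 4 = 1, 11645 mod 4 = 1, so the flip contributes +1; sign now +1
(11645/5545): 11645 mod 5545 = 555, so (11645/5545) = (555/5545)
flip (555/5545) -> (5545/555): both odd, 555 mod 4 = 3, 5545 mod 4 = 1, so the flip contributes +1; sign now +1
(5545/555): 5545 mod 555 = 550, so (5545/555) = (550/555)
factor out 2^1: 550 = 2^1·275; with 555 mod 8 = 3, (2/555) = -1; sign now -1; continue with (275/555)
flip (275/555) -> (555/275): both odd, 275 mod 4 = 3, 555 mod 4 = 3, so the flip contributes -1; sign now +1
(555/275): 555 mod 275 = 5, so (555/275) = (5/275)
flip (5/275) -> (275/5): both odd, 5 mod 4 = 1, 275 mod 4 = 3, so the flip contributes +1; sign now +1
(275/5): 275 mod 5 = 0, so (275/5) = (0/5)
reached (0/5); gcd(a, n) > 1, so (0/5) = 0 and the symbol is 0

0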